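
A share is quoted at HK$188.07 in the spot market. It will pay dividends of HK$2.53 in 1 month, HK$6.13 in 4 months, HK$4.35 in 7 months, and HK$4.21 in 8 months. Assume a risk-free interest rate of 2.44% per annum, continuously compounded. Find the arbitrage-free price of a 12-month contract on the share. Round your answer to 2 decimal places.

HK$175.26

PV(dividends) I = 2.53·e^(−0.0244·1/12) + 6.13·e^(−0.0244·4/12) + 4.35·e^(−0.0244·7/12) + 4.21·e^(−0.0244·8/12)
I = 2.5249 + 6.0803 + 4.2885 + 4.1421 = 17.0358
F = (S − I)·e^(rT) = (188.07 − 17.0358) · e^(0.0244·12/12)
= 171.0342 · e^0.024400 = 171.0342 × 1.024700 = HK$175.26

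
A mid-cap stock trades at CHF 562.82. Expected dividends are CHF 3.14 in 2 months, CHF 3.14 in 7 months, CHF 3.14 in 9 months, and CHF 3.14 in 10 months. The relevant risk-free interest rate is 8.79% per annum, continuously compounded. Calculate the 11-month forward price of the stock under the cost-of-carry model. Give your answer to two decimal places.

CHF 597.11

PV(dividends) I = 3.14·e^(−0.0879·2/12) + 3.14·e^(−0.0879·7/12) + 3.14·e^(−0.0879·9/12) + 3.14·e^(−0.0879·10/12)
I = 3.0943 + 2.9831 + 2.9397 + 2.9182 = 11.9353
F = (S − I)·e^(rT) = (562.82 − 11.9353) · e^(0.0879·11/12)
= 550.8847 · e^0.080575 = 550.8847 × 1.083910 = CHF 597.11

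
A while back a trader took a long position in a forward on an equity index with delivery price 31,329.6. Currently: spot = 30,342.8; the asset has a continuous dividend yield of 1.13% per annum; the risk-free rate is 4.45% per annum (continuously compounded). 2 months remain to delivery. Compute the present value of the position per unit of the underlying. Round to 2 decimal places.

-812.39

Current fair forward for the remaining 2 months: F = S·e^((r − q)·T), (r − q) = 0.0445 − 0.0113 = 0.0332
F = 30342.8 · e^(0.0332 × 2/12) = 30342.8 × 1.00554867 = 30511.1622
Value of long forward = (F − K)·e^(−rT) = (30511.1622 − 31329.6) · e^(−0.0445·2/12)
= -818.4378 × 0.99261077 = -812.39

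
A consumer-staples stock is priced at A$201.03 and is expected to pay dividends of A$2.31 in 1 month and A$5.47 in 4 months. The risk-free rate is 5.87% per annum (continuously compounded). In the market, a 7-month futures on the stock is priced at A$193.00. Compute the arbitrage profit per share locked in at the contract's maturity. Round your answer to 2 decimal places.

A$7.10 per share

PV(dividends) I = 2.31·e^(−0.0587·1/12) + 5.47·e^(−0.0587·4/12) = 7.6627
Fair futures F* = (S − I)·e^(rT) = (201.03 − 7.6627)·e^0.034242 = 193.3673 × 1.034835 = 200.1032
Market A$193.00 < fair 200.1032: forward underpriced → reverse cash-and-carry (short the stock, invest proceeds at r, pay the dividends, go long the forward).
Profit at T = |F_mkt − F*| = |193.00 − 200.1032| = A$7.10 per share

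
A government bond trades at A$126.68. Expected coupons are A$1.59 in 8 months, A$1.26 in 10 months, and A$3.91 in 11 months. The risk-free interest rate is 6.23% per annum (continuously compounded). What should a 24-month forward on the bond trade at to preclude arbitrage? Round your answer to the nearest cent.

PV(coupons) I = 1.59·e^(−0.0623·8/12) + 1.26·e^(−0.0623·10/12) + 3.91·e^(−0.0623·11/12)
I = 1.5253 + 1.1963 + 3.6930 = 6.4146
F = (S − I)·e^(rT) = (126.68 − 6.4146) · e^(0.0623·24/12)
= 120.2654 · e^0.124600 = 120.2654 × 1.132695 = A$136.22

A$136.22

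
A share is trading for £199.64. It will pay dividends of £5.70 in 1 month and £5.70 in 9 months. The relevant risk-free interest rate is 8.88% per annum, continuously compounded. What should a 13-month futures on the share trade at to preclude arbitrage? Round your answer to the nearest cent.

PV(dividends) I = 5.70·e^(−0.0888·1/12) + 5.70·e^(−0.0888·9/12)
I = 5.6580 + 5.3327 = 10.9907
F = (S − I)·e^(rT) = (199.64 − 10.9907) · e^(0.0888·13/12)
= 188.6493 · e^0.096200 = 188.6493 × 1.100979 = £207.70

£207.70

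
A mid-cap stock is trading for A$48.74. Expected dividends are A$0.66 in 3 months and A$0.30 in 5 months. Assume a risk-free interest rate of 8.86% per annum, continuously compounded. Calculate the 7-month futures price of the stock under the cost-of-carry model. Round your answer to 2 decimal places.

PV(dividends) I = 0.66·e^(−0.0886·3/12) + 0.30·e^(−0.0886·5/12)
I = 0.6455 + 0.2891 = 0.9346
F = (S − I)·e^(rT) = (48.74 − 0.9346) · e^(0.0886·7/12)
= 47.8054 · e^0.051683 = 47.8054 × 1.053042 = A$50.34

A$50.34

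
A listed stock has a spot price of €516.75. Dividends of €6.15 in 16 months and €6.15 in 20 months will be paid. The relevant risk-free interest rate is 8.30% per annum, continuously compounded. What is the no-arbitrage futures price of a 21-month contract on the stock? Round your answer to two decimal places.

PV(dividends) I = 6.15·e^(−0.0830·16/12) + 6.15·e^(−0.0830·20/12)
I = 5.5057 + 5.3555 = 10.8612
F = (S − I)·e^(rT) = (516.75 − 10.8612) · e^(0.0830·21/12)
= 505.8888 · e^0.145250 = 505.8888 × 1.156329 = €584.97

€584.97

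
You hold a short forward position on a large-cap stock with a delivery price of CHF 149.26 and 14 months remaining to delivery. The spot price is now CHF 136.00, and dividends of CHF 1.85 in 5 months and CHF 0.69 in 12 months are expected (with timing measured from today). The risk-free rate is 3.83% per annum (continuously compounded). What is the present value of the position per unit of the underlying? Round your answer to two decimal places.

CHF 9.22

PV(remaining dividends) I = 1.85·e^(−0.0383·5/12) + 0.69·e^(−0.0383·12/12) = 2.4848
Current forward F = (S − I)·e^(rT) = (136.00 − 2.4848)·e^(0.0383·14/12) = 133.5152 × 1.045697 = 139.6164
Value (long) = (F − K)·e^(−rT) = (139.6164 − 149.26) × 0.956300 = -9.2222
Short position value = −(long value) = CHF 9.22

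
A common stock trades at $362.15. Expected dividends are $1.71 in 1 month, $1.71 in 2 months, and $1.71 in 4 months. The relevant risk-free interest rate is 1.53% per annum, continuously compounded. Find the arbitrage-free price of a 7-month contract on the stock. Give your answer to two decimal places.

PV(dividends) I = 1.71·e^(−0.0153·1/12) + 1.71·e^(−0.0153·2/12) + 1.71·e^(−0.0153·4/12)
I = 1.7078 + 1.7056 + 1.7013 = 5.1147
F = (S − I)·e^(rT) = (362.15 − 5.1147) · e^(0.0153·7/12)
= 357.0353 · e^0.008925 = 357.0353 × 1.008965 = $360.24

$360.24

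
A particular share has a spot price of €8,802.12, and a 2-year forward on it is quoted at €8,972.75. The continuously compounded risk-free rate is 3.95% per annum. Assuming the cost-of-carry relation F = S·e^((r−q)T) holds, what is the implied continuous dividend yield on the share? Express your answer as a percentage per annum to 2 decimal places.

From F = S·e^((r−q)T): (r − q) = ln(F/S)/T
ln(8972.75/8802.12) = ln(1.019385) = 0.019200
(r − q) = 0.019200 / (2) = 0.009600
q = r − ln(F/S)/T = 0.0395 − 0.009600 = 0.029900
q = 2.99%

2.99%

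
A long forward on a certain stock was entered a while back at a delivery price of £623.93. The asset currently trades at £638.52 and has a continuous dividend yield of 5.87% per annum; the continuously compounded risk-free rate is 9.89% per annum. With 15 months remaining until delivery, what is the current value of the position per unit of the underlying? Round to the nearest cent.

£41.97

Current fair forward for the remaining 15 months: F = S·e^((r − q)·T), (r − q) = 0.0989 − 0.0587 = 0.0402
F = 638.52 · e^(0.0402 × 15/12) = 638.52 × 1.051534 = 671.4255
Value of long forward = (F − K)·e^(−rT) = (671.4255 − 623.93) · e^(−0.0989·15/12)
= 47.4955 × 0.883711 = 41.97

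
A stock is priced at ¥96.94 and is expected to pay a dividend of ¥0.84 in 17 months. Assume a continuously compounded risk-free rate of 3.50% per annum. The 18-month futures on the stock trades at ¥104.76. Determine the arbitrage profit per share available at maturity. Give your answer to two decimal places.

PV(dividends) I = 0.84·e^(−0.0350·17/12) = 0.7994
Fair futures F* = (S − I)·e^(rT) = (96.94 − 0.7994)·e^0.052500 = 96.1406 × 1.053903 = 101.3229
Market ¥104.76 > fair 101.3229: forward overpriced → cash-and-carry (borrow at r, buy the stock and collect the dividends, short the forward).
Profit at T = |F_mkt − F*| = |104.76 − 101.3229| = ¥3.44 per share

¥3.44 per share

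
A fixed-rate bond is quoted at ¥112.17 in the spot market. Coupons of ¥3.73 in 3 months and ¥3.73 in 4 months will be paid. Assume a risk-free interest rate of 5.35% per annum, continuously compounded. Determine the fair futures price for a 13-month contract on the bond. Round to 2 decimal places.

PV(coupons) I = 3.73·e^(−0.0535·3/12) + 3.73·e^(−0.0535·4/12)
I = 3.6804 + 3.6641 = 7.3445
F = (S − I)·e^(rT) = (112.17 − 7.3445) · e^(0.0535·13/12)
= 104.8255 · e^0.057958 = 104.8255 × 1.059670 = ¥111.08

¥111.08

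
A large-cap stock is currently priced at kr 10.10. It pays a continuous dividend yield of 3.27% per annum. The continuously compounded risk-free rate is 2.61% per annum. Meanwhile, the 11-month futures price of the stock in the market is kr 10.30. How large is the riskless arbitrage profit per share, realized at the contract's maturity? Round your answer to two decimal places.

kr 0.26 per share

Fair futures: F* = S·e^(carry·T), with carry = (r − q) = 0.0261 − 0.0327 = -0.0066
F* = 10.10 · e^(-0.0066 × 11/12) = 10.10 · e^-0.006050 = 10.10 × 0.993968 = kr 10.0391
Market kr 10.30 > fair kr 10.0391: forward overpriced → cash-and-carry (buy spot, short the forward).
At maturity, profit = |F_mkt − F*| = |10.30 − 10.0391| = kr 0.26 per share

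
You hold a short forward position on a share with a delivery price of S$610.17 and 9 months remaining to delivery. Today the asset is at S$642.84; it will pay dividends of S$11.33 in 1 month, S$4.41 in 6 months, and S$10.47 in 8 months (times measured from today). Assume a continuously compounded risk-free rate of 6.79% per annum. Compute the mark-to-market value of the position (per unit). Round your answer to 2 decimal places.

-S$37.43

PV(remaining dividends) I = 11.33·e^(−0.0679·1/12) + 4.41·e^(−0.0679·6/12) + 10.47·e^(−0.0679·8/12) = 25.5355
Current forward F = (S − I)·e^(rT) = (642.84 − 25.5355)·e^(0.0679·9/12) = 617.3045 × 1.052244 = 649.5550
Value (long) = (F − K)·e^(−rT) = (649.5550 − 610.17) × 0.950350 = 37.4295
Short position value = −(long value) = -S$37.43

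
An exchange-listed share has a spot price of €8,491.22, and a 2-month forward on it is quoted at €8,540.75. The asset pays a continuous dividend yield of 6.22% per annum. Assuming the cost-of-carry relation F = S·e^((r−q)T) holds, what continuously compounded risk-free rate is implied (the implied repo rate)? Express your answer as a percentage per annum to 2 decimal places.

From F = S·e^((r−q)T): (r − q) = ln(F/S)/T
ln(8540.75/8491.22) = ln(1.005833) = 0.005816
(r − q) = 0.005816 / (2/12) = 0.034896
r = ln(F/S)/T + q = 0.034896 + 0.0622 = 0.097096
r = 9.71%

9.71%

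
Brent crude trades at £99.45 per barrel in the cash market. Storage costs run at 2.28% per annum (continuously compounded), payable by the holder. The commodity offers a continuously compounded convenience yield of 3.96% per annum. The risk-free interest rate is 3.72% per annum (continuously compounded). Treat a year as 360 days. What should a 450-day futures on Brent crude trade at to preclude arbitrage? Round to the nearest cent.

£102.02 per barrel

Net carry = r + u − y = 0.0372 + 0.0228 − 0.0396 = 0.0204
F = S·e^((r+u−y)T) = 99.45 · e^(0.0204 × 450/360) = 99.45 · e^0.025500
= 99.45 × 1.025828 = £102.02 per barrel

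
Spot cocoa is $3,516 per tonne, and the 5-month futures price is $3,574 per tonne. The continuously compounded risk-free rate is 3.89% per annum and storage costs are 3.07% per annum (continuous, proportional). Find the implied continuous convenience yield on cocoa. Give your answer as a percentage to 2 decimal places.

F = S·e^((r+u−y)T) ⇒ (r+u−y) = ln(F/S)/T
ln(3574/3516) = 0.016361; /T ⇒ 0.039266
y = r + u − ln(F/S)/T = 0.0389 + 0.0307 − 0.039266 = 0.030334
y = 3.03%

3.03%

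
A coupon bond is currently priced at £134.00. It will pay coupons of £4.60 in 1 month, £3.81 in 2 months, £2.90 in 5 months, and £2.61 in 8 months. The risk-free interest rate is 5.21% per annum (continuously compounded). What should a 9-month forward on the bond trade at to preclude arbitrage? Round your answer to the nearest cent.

PV(coupons) I = 4.60·e^(−0.0521·1/12) + 3.81·e^(−0.0521·2/12) + 2.90·e^(−0.0521·5/12) + 2.61·e^(−0.0521·8/12)
I = 4.5801 + 3.7771 + 2.8377 + 2.5209 = 13.7158
F = (S − I)·e^(rT) = (134.00 − 13.7158) · e^(0.0521·9/12)
= 120.2842 · e^0.039075 = 120.2842 × 1.039848 = £125.08

£125.08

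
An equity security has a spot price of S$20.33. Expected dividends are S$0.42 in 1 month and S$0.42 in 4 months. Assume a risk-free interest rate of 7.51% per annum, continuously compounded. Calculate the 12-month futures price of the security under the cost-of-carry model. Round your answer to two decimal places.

S$21.02

PV(dividends) I = 0.42·e^(−0.0751·1/12) + 0.42·e^(−0.0751·4/12)
I = 0.4174 + 0.4096 = 0.8270
F = (S − I)·e^(rT) = (20.33 − 0.8270) · e^(0.0751·12/12)
= 19.5030 · e^0.075100 = 19.5030 × 1.077992 = S$21.02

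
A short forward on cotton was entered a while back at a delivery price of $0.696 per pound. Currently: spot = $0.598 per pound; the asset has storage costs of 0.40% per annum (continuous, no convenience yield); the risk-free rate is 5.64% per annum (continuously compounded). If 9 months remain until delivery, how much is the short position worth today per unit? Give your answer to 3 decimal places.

Current fair forward for the remaining 9 months: F = S·e^((r + u)·T), (r + u) = 0.0564 + 0.0040 = 0.0604
F = 0.598 · e^(0.0604 × 9/12) = 0.598 × 1.046342 = 0.6257
Value of long forward = (F − K)·e^(−rT) = (0.6257 − 0.696) · e^(−0.0564·9/12)
= -0.0703 × 0.958582 = -0.067
Short position value = −(long value) = $0.067

$0.067 per pound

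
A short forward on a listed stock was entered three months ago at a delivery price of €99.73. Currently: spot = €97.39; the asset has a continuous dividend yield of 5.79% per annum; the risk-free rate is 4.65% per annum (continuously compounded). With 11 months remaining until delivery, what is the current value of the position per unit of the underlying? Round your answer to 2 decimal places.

Current fair forward for the remaining 11 months: F = S·e^((r − q)·T), (r − q) = 0.0465 − 0.0579 = -0.0114
F = 97.39 · e^(-0.0114 × 11/12) = 97.39 × 0.989604 = 96.3775
Value of long forward = (F − K)·e^(−rT) = (96.3775 − 99.73) · e^(−0.0465·11/12)
= -3.3525 × 0.958271 = -3.21
Short position value = −(long value) = €3.21

€3.21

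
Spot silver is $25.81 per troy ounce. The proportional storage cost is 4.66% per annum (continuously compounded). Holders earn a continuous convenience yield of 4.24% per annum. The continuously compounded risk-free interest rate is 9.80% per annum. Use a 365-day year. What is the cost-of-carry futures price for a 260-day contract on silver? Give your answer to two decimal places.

Net carry = r + u − y = 0.0980 + 0.0466 − 0.0424 = 0.1022
F = S·e^((r+u−y)T) = 25.81 · e^(0.1022 × 260/365) = 25.81 · e^0.072800
= 25.81 × 1.075515 = $27.76 per troy ounce

$27.76 per troy ounce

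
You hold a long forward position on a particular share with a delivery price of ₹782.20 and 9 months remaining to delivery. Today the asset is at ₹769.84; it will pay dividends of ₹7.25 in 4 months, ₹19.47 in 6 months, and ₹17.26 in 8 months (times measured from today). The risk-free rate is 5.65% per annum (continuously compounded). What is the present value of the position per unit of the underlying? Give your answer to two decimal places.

PV(remaining dividends) I = 7.25·e^(−0.0565·4/12) + 19.47·e^(−0.0565·6/12) + 17.26·e^(−0.0565·8/12) = 42.6644
Current forward F = (S − I)·e^(rT) = (769.84 − 42.6644)·e^(0.0565·9/12) = 727.1756 × 1.043286 = 758.6521
Value (long) = (F − K)·e^(−rT) = (758.6521 − 782.20) × 0.958510 = -22.5709
Value = -₹22.57

-₹22.57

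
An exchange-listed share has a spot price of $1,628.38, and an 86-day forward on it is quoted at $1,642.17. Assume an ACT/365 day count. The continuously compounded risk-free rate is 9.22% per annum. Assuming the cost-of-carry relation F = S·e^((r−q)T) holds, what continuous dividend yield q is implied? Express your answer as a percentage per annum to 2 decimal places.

From F = S·e^((r−q)T): (r − q) = ln(F/S)/T
ln(1642.17/1628.38) = ln(1.008469) = 0.008433
(r − q) = 0.008433 / (86/365) = 0.035791
q = r − ln(F/S)/T = 0.0922 − 0.035791 = 0.056409
q = 5.64%

5.64%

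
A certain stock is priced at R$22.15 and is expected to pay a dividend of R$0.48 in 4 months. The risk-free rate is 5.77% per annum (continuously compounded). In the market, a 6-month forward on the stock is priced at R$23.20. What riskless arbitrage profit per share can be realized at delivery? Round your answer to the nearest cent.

R$0.89 per share

PV(dividends) I = 0.48·e^(−0.0577·4/12) = 0.4709
Fair forward F* = (S − I)·e^(rT) = (22.15 − 0.4709)·e^0.028850 = 21.6791 × 1.029270 = 22.3136
Market R$23.20 > fair 22.3136: forward overpriced → cash-and-carry (borrow at r, buy the stock and collect the dividends, short the forward).
Profit at T = |F_mkt − F*| = |23.20 − 22.3136| = R$0.89 per share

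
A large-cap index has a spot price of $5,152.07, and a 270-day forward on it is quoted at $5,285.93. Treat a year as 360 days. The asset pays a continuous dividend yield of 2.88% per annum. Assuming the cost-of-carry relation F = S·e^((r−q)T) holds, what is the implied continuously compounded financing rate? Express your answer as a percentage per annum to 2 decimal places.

6.30%

From F = S·e^((r−q)T): (r − q) = ln(F/S)/T
ln(5285.93/5152.07) = ln(1.025982) = 0.025650
(r − q) = 0.025650 / (270/360) = 0.034200
r = ln(F/S)/T + q = 0.034200 + 0.0288 = 0.063000
r = 6.30%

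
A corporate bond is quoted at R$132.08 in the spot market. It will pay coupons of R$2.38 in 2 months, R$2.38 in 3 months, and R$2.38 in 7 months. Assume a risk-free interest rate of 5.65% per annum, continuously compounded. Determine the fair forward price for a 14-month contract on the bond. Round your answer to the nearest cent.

R$133.60

PV(coupons) I = 2.38·e^(−0.0565·2/12) + 2.38·e^(−0.0565·3/12) + 2.38·e^(−0.0565·7/12)
I = 2.3577 + 2.3466 + 2.3028 = 7.0071
F = (S − I)·e^(rT) = (132.08 − 7.0071) · e^(0.0565·14/12)
= 125.0729 · e^0.065917 = 125.0729 × 1.068138 = R$133.60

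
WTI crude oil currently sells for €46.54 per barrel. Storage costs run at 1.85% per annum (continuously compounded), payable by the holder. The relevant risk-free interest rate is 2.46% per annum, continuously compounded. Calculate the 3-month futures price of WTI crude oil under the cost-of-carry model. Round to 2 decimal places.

€47.04 per barrel

Net carry = r + u − y = 0.0246 + 0.0185 − 0.0000 = 0.0431
F = S·e^((r+u−y)T) = 46.54 · e^(0.0431 × 3/12) = 46.54 · e^0.010775
= 46.54 × 1.010833 = €47.04 per barrel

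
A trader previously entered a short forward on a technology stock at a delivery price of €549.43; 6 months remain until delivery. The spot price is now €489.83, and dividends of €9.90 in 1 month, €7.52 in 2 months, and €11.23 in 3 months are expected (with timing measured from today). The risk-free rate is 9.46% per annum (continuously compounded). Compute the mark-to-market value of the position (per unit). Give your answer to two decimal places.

€62.41

PV(remaining dividends) I = 9.90·e^(−0.0946·1/12) + 7.52·e^(−0.0946·2/12) + 11.23·e^(−0.0946·3/12) = 28.1922
Current forward F = (S − I)·e^(rT) = (489.83 − 28.1922)·e^(0.0946·6/12) = 461.6378 × 1.048436 = 483.9977
Value (long) = (F − K)·e^(−rT) = (483.9977 − 549.43) × 0.953801 = -62.4094
Short position value = −(long value) = €62.41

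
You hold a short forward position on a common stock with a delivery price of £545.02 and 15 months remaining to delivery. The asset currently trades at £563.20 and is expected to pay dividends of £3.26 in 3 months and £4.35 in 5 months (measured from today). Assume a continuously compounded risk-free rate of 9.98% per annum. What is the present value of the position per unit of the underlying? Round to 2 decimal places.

PV(remaining dividends) I = 3.26·e^(−0.0998·3/12) + 4.35·e^(−0.0998·5/12) = 7.3525
Current forward F = (S − I)·e^(rT) = (563.20 − 7.3525)·e^(0.0998·15/12) = 555.8475 × 1.132865 = 629.7002
Value (long) = (F − K)·e^(−rT) = (629.7002 − 545.02) × 0.882718 = 74.7487
Short position value = −(long value) = -£74.75

-£74.75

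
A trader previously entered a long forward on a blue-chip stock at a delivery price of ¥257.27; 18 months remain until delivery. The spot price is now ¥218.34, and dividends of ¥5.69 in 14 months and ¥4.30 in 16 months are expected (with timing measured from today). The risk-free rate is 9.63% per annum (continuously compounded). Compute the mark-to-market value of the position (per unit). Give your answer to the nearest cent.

-¥13.19

PV(remaining dividends) I = 5.69·e^(−0.0963·14/12) + 4.30·e^(−0.0963·16/12) = 8.8672
Current forward F = (S − I)·e^(rT) = (218.34 − 8.8672)·e^(0.0963·18/12) = 209.4728 × 1.155404 = 242.0257
Value (long) = (F − K)·e^(−rT) = (242.0257 − 257.27) × 0.865498 = -13.1939
Value = -¥13.19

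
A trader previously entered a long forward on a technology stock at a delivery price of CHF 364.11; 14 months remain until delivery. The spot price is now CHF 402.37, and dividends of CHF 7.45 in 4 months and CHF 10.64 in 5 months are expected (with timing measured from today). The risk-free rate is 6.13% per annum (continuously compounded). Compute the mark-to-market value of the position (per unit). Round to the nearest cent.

PV(remaining dividends) I = 7.45·e^(−0.0613·4/12) + 10.64·e^(−0.0613·5/12) = 17.6710
Current forward F = (S − I)·e^(rT) = (402.37 − 17.6710)·e^(0.0613·14/12) = 384.6990 × 1.074136 = 413.2190
Value (long) = (F − K)·e^(−rT) = (413.2190 − 364.11) × 0.930981 = 45.7195
Value = CHF 45.72

CHF 45.72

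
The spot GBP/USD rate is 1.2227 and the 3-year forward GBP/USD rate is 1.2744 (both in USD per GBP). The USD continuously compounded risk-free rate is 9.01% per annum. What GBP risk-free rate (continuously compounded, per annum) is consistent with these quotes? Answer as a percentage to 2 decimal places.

F = S·e^((r_USD − r_GBP)T) ⇒ r_GBP = r_USD − ln(F/S)/T
ln(1.2744/1.2227) = 0.041414; /(3) = 0.013805
r_GBP = 0.0901 − 0.013805 = 0.076295
r_GBP = 7.63%

7.63%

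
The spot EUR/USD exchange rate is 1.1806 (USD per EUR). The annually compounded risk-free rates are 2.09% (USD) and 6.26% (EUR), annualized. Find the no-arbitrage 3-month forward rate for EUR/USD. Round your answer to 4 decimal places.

1.1688

By covered interest parity, F = S · (1+r_USD)^T / (1+r_EUR)^T
= 1.1806 × 1.005185 / 1.015295 = 1.1806 × 0.990042
F = 1.1688 USD per EUR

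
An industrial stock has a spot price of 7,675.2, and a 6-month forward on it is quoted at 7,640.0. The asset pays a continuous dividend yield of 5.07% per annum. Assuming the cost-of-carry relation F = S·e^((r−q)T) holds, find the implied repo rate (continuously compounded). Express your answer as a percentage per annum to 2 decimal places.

From F = S·e^((r−q)T): (r − q) = ln(F/S)/T
ln(7640.0/7675.2) = ln(0.995414) = -0.004597
(r − q) = -0.004597 / (6/12) = -0.009194
r = ln(F/S)/T + q = -0.009194 + 0.0507 = 0.041506
r = 4.15%

4.15%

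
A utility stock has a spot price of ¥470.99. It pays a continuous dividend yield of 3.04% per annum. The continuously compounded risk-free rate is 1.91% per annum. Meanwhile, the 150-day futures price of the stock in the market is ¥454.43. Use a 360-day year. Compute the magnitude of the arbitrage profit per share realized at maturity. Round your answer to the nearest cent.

¥14.35 per share

Fair futures: F* = S·e^(carry·T), with carry = (r − q) = 0.0191 − 0.0304 = -0.0113
F* = 470.99 · e^(-0.0113 × 150/360) = 470.99 · e^-0.004708 = 470.99 × 0.995303 = ¥468.7778
Market ¥454.43 < fair ¥468.7778: forward underpriced → reverse cash-and-carry (short spot, go long the forward).
At maturity, profit = |F_mkt − F*| = |454.43 − 468.7778| = ¥14.35 per share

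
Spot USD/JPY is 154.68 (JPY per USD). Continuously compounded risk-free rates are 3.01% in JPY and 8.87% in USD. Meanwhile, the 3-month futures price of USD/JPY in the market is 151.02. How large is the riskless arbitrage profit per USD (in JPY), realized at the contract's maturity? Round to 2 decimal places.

Fair futures: F* = S·e^(carry·T), with carry = (r_JPY − r_USD) = 0.0301 − 0.0887 = -0.0586
F* = 154.68 · e^(-0.0586 × 3/12) = 154.68 · e^-0.014650 = 154.68 × 0.985457 = 152.4305
Market 151.02 < fair 152.4305: forward underpriced → reverse cash-and-carry (short spot, go long the forward).
At maturity, profit = |F_mkt − F*| = |151.02 − 152.4305| = 1.41 per USD (in JPY)

1.41 per USD (in JPY)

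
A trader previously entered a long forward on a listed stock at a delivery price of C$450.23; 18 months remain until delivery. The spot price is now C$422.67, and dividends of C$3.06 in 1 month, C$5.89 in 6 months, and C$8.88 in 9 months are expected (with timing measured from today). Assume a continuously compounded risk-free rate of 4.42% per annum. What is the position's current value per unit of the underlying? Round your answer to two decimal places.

PV(remaining dividends) I = 3.06·e^(−0.0442·1/12) + 5.89·e^(−0.0442·6/12) + 8.88·e^(−0.0442·9/12) = 17.4005
Current forward F = (S − I)·e^(rT) = (422.67 − 17.4005)·e^(0.0442·18/12) = 405.2695 × 1.068547 = 433.0495
Value (long) = (F − K)·e^(−rT) = (433.0495 − 450.23) × 0.935850 = -16.0784
Value = -C$16.08

-C$16.08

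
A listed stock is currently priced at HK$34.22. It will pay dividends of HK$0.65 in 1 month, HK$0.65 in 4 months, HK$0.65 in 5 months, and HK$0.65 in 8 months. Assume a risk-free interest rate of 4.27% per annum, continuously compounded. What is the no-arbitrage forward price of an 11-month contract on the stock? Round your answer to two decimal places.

PV(dividends) I = 0.65·e^(−0.0427·1/12) + 0.65·e^(−0.0427·4/12) + 0.65·e^(−0.0427·5/12) + 0.65·e^(−0.0427·8/12)
I = 0.6477 + 0.6408 + 0.6385 + 0.6318 = 2.5588
F = (S − I)·e^(rT) = (34.22 − 2.5588) · e^(0.0427·11/12)
= 31.6612 · e^0.039142 = 31.6612 × 1.039918 = HK$32.93

HK$32.93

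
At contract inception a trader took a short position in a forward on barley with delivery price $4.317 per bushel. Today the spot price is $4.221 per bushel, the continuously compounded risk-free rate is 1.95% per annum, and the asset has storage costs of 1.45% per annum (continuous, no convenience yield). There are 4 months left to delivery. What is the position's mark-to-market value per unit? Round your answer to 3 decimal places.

Current fair forward for the remaining 4 months: F = S·e^((r + u)·T), (r + u) = 0.0195 + 0.0145 = 0.0340
F = 4.221 · e^(0.0340 × 4/12) = 4.221 × 1.011398 = 4.2691
Value of long forward = (F − K)·e^(−rT) = (4.2691 − 4.317) · e^(−0.0195·4/12)
= -0.0479 × 0.993521 = -0.048
Short position value = −(long value) = $0.048

$0.048 per bushel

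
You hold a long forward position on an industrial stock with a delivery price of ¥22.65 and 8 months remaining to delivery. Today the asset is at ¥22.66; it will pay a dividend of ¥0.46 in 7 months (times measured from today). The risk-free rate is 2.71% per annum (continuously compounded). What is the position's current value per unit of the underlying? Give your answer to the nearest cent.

-¥0.04

PV(remaining dividends) I = 0.46·e^(−0.0271·7/12) = 0.4528
Current forward F = (S − I)·e^(rT) = (22.66 − 0.4528)·e^(0.0271·8/12) = 22.2072 × 1.018231 = 22.6121
Value (long) = (F − K)·e^(−rT) = (22.6121 − 22.65) × 0.982096 = -0.0372
Value = -¥0.04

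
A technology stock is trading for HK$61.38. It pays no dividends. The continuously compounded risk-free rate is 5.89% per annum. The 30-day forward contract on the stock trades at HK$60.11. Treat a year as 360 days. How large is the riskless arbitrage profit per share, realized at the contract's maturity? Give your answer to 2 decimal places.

Fair forward: F* = S·e^(carry·T), with carry = r = 0.0589
F* = 61.38 · e^(0.0589 × 30/360) = 61.38 · e^0.004908 = 61.38 × 1.004920 = HK$61.6820
Market HK$60.11 < fair HK$61.6820: forward underpriced → reverse cash-and-carry (short spot, go long the forward).
At maturity, profit = |F_mkt − F*| = |60.11 − 61.6820| = HK$1.57 per share

HK$1.57 per share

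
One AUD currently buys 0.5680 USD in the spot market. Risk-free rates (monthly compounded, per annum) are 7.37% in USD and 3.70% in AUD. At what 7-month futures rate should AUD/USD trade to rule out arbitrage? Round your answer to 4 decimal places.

0.5802

By covered interest parity, F = S · (1+r_USD/12)^(12T) / (1+r_AUD/12)^(12T)
= 0.5680 × 1.043792 / 1.021784 = 0.5680 × 1.021539
F = 0.5802 USD per AUD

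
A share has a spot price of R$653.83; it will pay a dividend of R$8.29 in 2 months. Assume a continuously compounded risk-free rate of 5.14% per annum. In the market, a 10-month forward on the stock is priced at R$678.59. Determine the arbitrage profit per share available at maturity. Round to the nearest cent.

R$4.72 per share

PV(dividends) I = 8.29·e^(−0.0514·2/12) = 8.2193
Fair forward F* = (S − I)·e^(rT) = (653.83 − 8.2193)·e^0.042833 = 645.6107 × 1.043764 = 673.8652
Market R$678.59 > fair 673.8652: forward overpriced → cash-and-carry (borrow at r, buy the stock and collect the dividends, short the forward).
Profit at T = |F_mkt − F*| = |678.59 − 673.8652| = R$4.72 per share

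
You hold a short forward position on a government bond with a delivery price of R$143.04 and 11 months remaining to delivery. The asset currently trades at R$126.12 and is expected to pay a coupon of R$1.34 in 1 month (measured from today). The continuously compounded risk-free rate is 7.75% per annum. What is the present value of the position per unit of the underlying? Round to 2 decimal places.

R$8.44

PV(remaining coupons) I = 1.34·e^(−0.0775·1/12) = 1.3314
Current forward F = (S − I)·e^(rT) = (126.12 − 1.3314)·e^(0.0775·11/12) = 124.7886 × 1.073626 = 133.9763
Value (long) = (F − K)·e^(−rT) = (133.9763 − 143.04) × 0.931423 = -8.4421
Short position value = −(long value) = R$8.44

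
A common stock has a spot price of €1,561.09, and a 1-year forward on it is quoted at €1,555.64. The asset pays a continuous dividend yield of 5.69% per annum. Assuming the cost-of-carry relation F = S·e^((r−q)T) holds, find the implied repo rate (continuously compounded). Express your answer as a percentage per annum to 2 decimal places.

From F = S·e^((r−q)T): (r − q) = ln(F/S)/T
ln(1555.64/1561.09) = ln(0.996509) = -0.003497
(r − q) = -0.003497 / (12/12) = -0.003497
r = ln(F/S)/T + q = -0.003497 + 0.0569 = 0.053403
r = 5.34%

5.34%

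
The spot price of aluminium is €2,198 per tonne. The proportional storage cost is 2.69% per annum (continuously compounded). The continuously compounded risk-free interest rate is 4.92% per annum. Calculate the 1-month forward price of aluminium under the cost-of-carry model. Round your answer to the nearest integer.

€2,212 per tonne

Net carry = r + u − y = 0.0492 + 0.0269 − 0.0000 = 0.0761
F = S·e^((r+u−y)T) = 2198 · e^(0.0761 × 1/12) = 2198 · e^0.006342
= 2198 × 1.006362 = €2,212 per tonne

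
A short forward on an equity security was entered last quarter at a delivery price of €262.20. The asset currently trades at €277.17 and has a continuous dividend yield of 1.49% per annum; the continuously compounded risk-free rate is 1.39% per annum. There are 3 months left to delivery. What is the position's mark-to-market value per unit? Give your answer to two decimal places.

Current fair forward for the remaining 3 months: F = S·e^((r − q)·T), (r − q) = 0.0139 − 0.0149 = -0.0010
F = 277.17 · e^(-0.0010 × 3/12) = 277.17 × 0.999750 = 277.1007
Value of long forward = (F − K)·e^(−rT) = (277.1007 − 262.20) · e^(−0.0139·3/12)
= 14.9007 × 0.996531 = 14.85
Short position value = −(long value) = -€14.85

-€14.85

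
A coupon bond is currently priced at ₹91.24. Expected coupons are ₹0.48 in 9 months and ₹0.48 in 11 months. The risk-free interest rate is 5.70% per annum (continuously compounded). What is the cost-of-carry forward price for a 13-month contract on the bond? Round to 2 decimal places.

₹96.08

PV(coupons) I = 0.48·e^(−0.0570·9/12) + 0.48·e^(−0.0570·11/12)
I = 0.4599 + 0.4556 = 0.9155
F = (S − I)·e^(rT) = (91.24 − 0.9155) · e^(0.0570·13/12)
= 90.3245 · e^0.061750 = 90.3245 × 1.063696 = ₹96.08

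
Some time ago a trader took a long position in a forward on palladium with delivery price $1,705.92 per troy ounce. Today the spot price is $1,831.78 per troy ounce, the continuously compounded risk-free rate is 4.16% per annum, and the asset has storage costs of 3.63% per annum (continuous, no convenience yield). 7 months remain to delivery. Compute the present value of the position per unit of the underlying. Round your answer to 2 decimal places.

Current fair forward for the remaining 7 months: F = S·e^((r + u)·T), (r + u) = 0.0416 + 0.0363 = 0.0779
F = 1831.78 · e^(0.0779 × 7/12) = 1831.78 × 1.04648996 = 1916.9394
Value of long forward = (F − K)·e^(−rT) = (1916.9394 − 1705.92) · e^(−0.0416·7/12)
= 211.0194 × 0.97602540 = 205.96

$205.96 per troy ounce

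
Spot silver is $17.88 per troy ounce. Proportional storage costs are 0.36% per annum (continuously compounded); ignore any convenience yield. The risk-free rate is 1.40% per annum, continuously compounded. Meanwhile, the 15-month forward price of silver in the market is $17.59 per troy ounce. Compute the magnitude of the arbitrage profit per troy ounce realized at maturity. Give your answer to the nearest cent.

$0.69 per troy ounce

Fair forward: F* = S·e^(carry·T), with carry = (r + u) = 0.0140 + 0.0036 = 0.0176
F* = 17.88 · e^(0.0176 × 15/12) = 17.88 · e^0.022000 = 17.88 × 1.022244 = $18.2777
Market $17.59 < fair $18.2777: forward underpriced → reverse cash-and-carry (short spot, go long the forward).
At maturity, profit = |F_mkt − F*| = |17.59 − 18.2777| = $0.69 per troy ounce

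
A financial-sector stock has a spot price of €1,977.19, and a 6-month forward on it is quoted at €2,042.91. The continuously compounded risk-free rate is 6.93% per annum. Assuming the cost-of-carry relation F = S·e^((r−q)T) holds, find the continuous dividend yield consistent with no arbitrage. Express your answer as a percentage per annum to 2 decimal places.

From F = S·e^((r−q)T): (r − q) = ln(F/S)/T
ln(2042.91/1977.19) = ln(1.033239) = 0.032699
(r − q) = 0.032699 / (6/12) = 0.065398
q = r − ln(F/S)/T = 0.0693 − 0.065398 = 0.003902
q = 0.39%

0.39%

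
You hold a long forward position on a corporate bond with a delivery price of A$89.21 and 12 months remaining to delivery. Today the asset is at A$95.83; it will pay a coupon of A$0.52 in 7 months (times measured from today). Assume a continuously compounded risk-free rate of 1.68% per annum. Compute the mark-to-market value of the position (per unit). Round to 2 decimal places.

PV(remaining coupons) I = 0.52·e^(−0.0168·7/12) = 0.5149
Current forward F = (S − I)·e^(rT) = (95.83 − 0.5149)·e^(0.0168·12/12) = 95.3151 × 1.016942 = 96.9299
Value (long) = (F − K)·e^(−rT) = (96.9299 − 89.21) × 0.983340 = 7.5913
Value = A$7.59

A$7.59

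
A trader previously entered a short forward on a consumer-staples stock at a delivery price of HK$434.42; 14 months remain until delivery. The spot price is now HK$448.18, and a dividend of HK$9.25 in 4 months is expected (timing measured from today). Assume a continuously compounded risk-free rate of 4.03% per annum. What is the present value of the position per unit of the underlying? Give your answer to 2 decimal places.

PV(remaining dividends) I = 9.25·e^(−0.0403·4/12) = 9.1266
Current forward F = (S − I)·e^(rT) = (448.18 − 9.1266)·e^(0.0403·14/12) = 439.0534 × 1.048139 = 460.1890
Value (long) = (F − K)·e^(−rT) = (460.1890 − 434.42) × 0.954071 = 24.5855
Short position value = −(long value) = -HK$24.59

-HK$24.59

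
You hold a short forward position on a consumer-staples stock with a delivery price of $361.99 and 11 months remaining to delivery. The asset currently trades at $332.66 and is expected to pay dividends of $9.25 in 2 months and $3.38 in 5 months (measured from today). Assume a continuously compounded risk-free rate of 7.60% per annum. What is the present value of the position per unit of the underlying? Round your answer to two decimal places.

$17.38

PV(remaining dividends) I = 9.25·e^(−0.0760·2/12) + 3.38·e^(−0.0760·5/12) = 12.4082
Current forward F = (S − I)·e^(rT) = (332.66 − 12.4082)·e^(0.0760·11/12) = 320.2518 × 1.072151 = 343.3583
Value (long) = (F − K)·e^(−rT) = (343.3583 − 361.99) × 0.932705 = -17.3779
Short position value = −(long value) = $17.38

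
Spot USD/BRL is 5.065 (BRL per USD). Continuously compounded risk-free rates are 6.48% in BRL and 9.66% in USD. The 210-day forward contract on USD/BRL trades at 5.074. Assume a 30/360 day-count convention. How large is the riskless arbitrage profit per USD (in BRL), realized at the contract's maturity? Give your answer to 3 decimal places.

0.102 per USD (in BRL)

Fair forward: F* = S·e^(carry·T), with carry = (r_BRL − r_USD) = 0.0648 − 0.0966 = -0.0318
F* = 5.065 · e^(-0.0318 × 210/360) = 5.065 · e^-0.018550 = 5.065 × 0.981621 = 4.9719
Market 5.074 > fair 4.9719: forward overpriced → cash-and-carry (buy spot, short the forward).
At maturity, profit = |F_mkt − F*| = |5.074 − 4.9719| = 0.102 per USD (in BRL)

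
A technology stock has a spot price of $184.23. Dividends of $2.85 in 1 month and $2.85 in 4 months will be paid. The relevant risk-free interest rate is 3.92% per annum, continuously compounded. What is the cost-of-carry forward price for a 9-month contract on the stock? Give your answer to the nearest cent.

PV(dividends) I = 2.85·e^(−0.0392·1/12) + 2.85·e^(−0.0392·4/12)
I = 2.8407 + 2.8130 = 5.6537
F = (S − I)·e^(rT) = (184.23 − 5.6537) · e^(0.0392·9/12)
= 178.5763 · e^0.029400 = 178.5763 × 1.029836 = $183.90

$183.90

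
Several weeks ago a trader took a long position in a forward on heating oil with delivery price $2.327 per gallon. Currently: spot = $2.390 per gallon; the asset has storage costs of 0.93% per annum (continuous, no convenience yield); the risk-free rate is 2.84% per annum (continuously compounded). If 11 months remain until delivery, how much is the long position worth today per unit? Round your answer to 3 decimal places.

$0.143 per gallon

Current fair forward for the remaining 11 months: F = S·e^((r + u)·T), (r + u) = 0.0284 + 0.0093 = 0.0377
F = 2.390 · e^(0.0377 × 11/12) = 2.390 × 1.035162 = 2.4740
Value of long forward = (F − K)·e^(−rT) = (2.4740 − 2.327) · e^(−0.0284·11/12)
= 0.1470 × 0.974303 = 0.143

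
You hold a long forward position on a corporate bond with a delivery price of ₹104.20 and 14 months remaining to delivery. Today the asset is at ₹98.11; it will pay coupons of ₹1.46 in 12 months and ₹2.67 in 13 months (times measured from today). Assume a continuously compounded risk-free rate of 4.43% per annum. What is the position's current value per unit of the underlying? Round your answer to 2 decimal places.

-₹4.78

PV(remaining coupons) I = 1.46·e^(−0.0443·12/12) + 2.67·e^(−0.0443·13/12) = 3.9416
Current forward F = (S − I)·e^(rT) = (98.11 − 3.9416)·e^(0.0443·14/12) = 94.1684 × 1.053042 = 99.1633
Value (long) = (F − K)·e^(−rT) = (99.1633 − 104.20) × 0.949630 = -4.7830
Value = -₹4.78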